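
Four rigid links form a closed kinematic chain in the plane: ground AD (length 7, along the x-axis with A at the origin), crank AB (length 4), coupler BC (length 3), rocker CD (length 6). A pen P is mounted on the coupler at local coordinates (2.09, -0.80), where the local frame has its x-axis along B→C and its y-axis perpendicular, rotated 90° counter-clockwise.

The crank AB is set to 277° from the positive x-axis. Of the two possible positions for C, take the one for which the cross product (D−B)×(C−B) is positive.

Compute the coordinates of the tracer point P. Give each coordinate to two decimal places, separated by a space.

1.69 -2.08

A=(0,0), D=(7.00,0)
B = A + 4.00·(cos277°, sin277°) = (0.4875, -3.9702)
|BD| = 7.6273
circle(B,3.00) ∩ circle(D,6.00): a=2.0437, h=2.1962
  candidates: C₊=(1.0893,-1.0312) cross=16.751; C₋=(3.3756,-4.7816) cross=-16.751
  mode + wants cross > 0 → take C=(1.0893,-1.0312) (cross=16.751)
ex = (C−B)/|BC| = (0.2006,0.9797); ey = (-0.9797,0.2006)
P = B + 2.09·ex + -0.80·ey = (1.6905,-2.0831)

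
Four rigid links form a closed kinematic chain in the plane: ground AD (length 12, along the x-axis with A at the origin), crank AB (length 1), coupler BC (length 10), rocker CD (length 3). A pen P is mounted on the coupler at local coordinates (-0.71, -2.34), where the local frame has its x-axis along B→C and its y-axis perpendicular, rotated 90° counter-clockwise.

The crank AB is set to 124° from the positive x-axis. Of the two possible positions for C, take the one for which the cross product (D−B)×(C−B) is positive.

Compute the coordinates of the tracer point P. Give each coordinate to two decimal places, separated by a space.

-1.10 -1.55

A=(0,0), D=(12.00,0)
B = A + 1.00·(cos124°, sin124°) = (-0.5592, 0.8290)
|BD| = 12.5865
circle(B,10.00) ∩ circle(D,3.00): a=9.9082, h=1.3516
  candidates: C₊=(9.4166,1.5251) cross=17.012; C₋=(9.2385,-1.1722) cross=-17.012
  mode + wants cross > 0 → take C=(9.4166,1.5251) (cross=17.012)
ex = (C−B)/|BC| = (0.9976,0.0696); ey = (-0.0696,0.9976)
P = B + -0.71·ex + -2.34·ey = (-1.1046,-1.5547)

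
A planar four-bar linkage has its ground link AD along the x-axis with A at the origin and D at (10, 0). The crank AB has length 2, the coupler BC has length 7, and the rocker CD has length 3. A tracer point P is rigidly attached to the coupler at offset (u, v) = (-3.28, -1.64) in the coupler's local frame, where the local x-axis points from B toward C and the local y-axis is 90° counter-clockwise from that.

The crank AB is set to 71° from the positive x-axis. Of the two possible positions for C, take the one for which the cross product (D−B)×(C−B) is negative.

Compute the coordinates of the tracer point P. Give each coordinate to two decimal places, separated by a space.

A=(0,0), D=(10.00,0)
B = A + 2.00·(cos71°, sin71°) = (0.6511, 1.8910)
|BD| = 9.5382
circle(B,7.00) ∩ circle(D,3.00): a=6.8659, h=1.3634
  candidates: C₊=(7.6511,1.8662) cross=13.005; C₋=(7.1105,-0.8066) cross=-13.005
  mode - wants cross < 0 → take C=(7.1105,-0.8066) (cross=-13.005)
ex = (C−B)/|BC| = (0.9228,-0.3854); ey = (0.3854,0.9228)
P = B + -3.28·ex + -1.64·ey = (-3.0075,1.6417)

-3.01 1.64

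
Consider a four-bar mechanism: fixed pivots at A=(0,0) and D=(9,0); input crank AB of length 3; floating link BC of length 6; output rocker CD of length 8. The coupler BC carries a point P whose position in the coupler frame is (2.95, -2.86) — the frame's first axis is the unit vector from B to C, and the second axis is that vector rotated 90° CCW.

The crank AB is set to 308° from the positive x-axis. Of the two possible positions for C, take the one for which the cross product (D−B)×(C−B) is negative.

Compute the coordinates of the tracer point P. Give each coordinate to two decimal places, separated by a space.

A=(0,0), D=(9.00,0)
B = A + 3.00·(cos308°, sin308°) = (1.8470, -2.3640)
|BD| = 7.5335
circle(B,6.00) ∩ circle(D,8.00): a=1.9084, h=5.6884
  candidates: C₊=(1.8740,3.6359) cross=42.854; C₋=(5.4440,-7.1662) cross=-42.854
  mode - wants cross < 0 → take C=(5.4440,-7.1662) (cross=-42.854)
ex = (C−B)/|BC| = (0.5995,-0.8004); ey = (0.8004,0.5995)
P = B + 2.95·ex + -2.86·ey = (1.3265,-6.4397)

1.33 -6.44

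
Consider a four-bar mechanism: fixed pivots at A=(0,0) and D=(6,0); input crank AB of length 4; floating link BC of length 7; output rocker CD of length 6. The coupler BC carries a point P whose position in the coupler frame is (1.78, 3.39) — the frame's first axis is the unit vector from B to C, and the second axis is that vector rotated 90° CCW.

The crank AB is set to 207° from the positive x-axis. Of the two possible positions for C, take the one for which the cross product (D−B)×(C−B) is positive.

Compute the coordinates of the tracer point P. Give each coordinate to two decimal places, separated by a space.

A=(0,0), D=(6.00,0)
B = A + 4.00·(cos207°, sin207°) = (-3.5640, -1.8160)
|BD| = 9.7349
circle(B,7.00) ∩ circle(D,6.00): a=5.5352, h=4.2851
  candidates: C₊=(1.0746,3.4265) cross=41.715; C₋=(2.6733,-4.9933) cross=-41.715
  mode + wants cross > 0 → take C=(1.0746,3.4265) (cross=41.715)
ex = (C−B)/|BC| = (0.6627,0.7489); ey = (-0.7489,0.6627)
P = B + 1.78·ex + 3.39·ey = (-4.9233,1.7635)

-4.92 1.76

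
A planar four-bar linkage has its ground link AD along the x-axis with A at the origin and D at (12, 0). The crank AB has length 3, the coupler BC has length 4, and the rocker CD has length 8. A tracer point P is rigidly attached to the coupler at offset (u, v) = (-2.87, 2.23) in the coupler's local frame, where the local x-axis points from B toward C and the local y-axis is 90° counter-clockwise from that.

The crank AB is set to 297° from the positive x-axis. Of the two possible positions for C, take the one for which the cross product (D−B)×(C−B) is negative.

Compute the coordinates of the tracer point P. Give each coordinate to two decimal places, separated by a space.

A=(0,0), D=(12.00,0)
B = A + 3.00·(cos297°, sin297°) = (1.3620, -2.6730)
|BD| = 10.9687
circle(B,4.00) ∩ circle(D,8.00): a=3.2963, h=2.2659
  candidates: C₊=(4.0067,0.3279) cross=24.854; C₋=(5.1111,-4.0673) cross=-24.854
  mode - wants cross < 0 → take C=(5.1111,-4.0673) (cross=-24.854)
ex = (C−B)/|BC| = (0.9373,-0.3486); ey = (0.3486,0.9373)
P = B + -2.87·ex + 2.23·ey = (-0.5507,0.4175)

-0.55 0.42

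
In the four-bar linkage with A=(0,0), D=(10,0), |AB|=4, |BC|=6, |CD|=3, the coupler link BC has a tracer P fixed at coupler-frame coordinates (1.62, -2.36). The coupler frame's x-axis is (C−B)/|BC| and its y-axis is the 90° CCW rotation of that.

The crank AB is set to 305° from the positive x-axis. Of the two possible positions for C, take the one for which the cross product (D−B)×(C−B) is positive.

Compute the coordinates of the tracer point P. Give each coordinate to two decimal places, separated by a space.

5.02 -4.14

A=(0,0), D=(10.00,0)
B = A + 4.00·(cos305°, sin305°) = (2.2943, -3.2766)
|BD| = 8.3734
circle(B,6.00) ∩ circle(D,3.00): a=5.7989, h=1.5402
  candidates: C₊=(7.0281,0.4100) cross=12.897; C₋=(8.2335,-2.4248) cross=-12.897
  mode + wants cross > 0 → take C=(7.0281,0.4100) (cross=12.897)
ex = (C−B)/|BC| = (0.7890,0.6144); ey = (-0.6144,0.7890)
P = B + 1.62·ex + -2.36·ey = (5.0225,-4.1432)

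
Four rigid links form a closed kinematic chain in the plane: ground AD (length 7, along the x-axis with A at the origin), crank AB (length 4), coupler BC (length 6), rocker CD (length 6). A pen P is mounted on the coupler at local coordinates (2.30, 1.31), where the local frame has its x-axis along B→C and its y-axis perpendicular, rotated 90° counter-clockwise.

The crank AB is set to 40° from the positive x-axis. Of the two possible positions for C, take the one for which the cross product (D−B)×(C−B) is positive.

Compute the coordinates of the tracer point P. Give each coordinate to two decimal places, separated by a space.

A=(0,0), D=(7.00,0)
B = A + 4.00·(cos40°, sin40°) = (3.0642, 2.5712)
|BD| = 4.7012
circle(B,6.00) ∩ circle(D,6.00): a=2.3506, h=5.5204
  candidates: C₊=(8.0512,5.9072) cross=25.953; C₋=(2.0129,-3.3360) cross=-25.953
  mode + wants cross > 0 → take C=(8.0512,5.9072) (cross=25.953)
ex = (C−B)/|BC| = (0.8312,0.5560); ey = (-0.5560,0.8312)
P = B + 2.30·ex + 1.31·ey = (4.2475,4.9388)

4.25 4.94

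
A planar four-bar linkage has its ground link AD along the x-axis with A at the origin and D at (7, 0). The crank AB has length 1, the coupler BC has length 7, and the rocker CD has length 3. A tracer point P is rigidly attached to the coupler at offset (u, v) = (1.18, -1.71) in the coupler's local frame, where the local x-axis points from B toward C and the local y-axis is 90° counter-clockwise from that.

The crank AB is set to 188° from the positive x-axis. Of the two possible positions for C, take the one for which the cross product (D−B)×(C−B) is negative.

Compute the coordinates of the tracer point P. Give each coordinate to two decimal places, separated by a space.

-0.50 -2.16

A=(0,0), D=(7.00,0)
B = A + 1.00·(cos188°, sin188°) = (-0.9903, -0.1392)
|BD| = 7.9915
circle(B,7.00) ∩ circle(D,3.00): a=6.4984, h=2.6021
  candidates: C₊=(5.4618,2.5757) cross=20.794; C₋=(5.5525,-2.6277) cross=-20.794
  mode - wants cross < 0 → take C=(5.5525,-2.6277) (cross=-20.794)
ex = (C−B)/|BC| = (0.9347,-0.3555); ey = (0.3555,0.9347)
P = B + 1.18·ex + -1.71·ey = (-0.4953,-2.1570)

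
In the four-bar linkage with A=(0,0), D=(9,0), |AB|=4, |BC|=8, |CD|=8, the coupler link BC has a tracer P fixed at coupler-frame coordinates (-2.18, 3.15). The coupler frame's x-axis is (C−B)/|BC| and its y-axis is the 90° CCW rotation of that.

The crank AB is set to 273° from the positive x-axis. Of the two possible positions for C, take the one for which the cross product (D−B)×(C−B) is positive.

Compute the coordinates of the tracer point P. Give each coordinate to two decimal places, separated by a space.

-3.34 -5.43

A=(0,0), D=(9.00,0)
B = A + 4.00·(cos273°, sin273°) = (0.2093, -3.9945)
|BD| = 9.6557
circle(B,8.00) ∩ circle(D,8.00): a=4.8278, h=6.3790
  candidates: C₊=(1.9657,3.8103) cross=61.594; C₋=(7.2437,-7.8048) cross=-61.594
  mode + wants cross > 0 → take C=(1.9657,3.8103) (cross=61.594)
ex = (C−B)/|BC| = (0.2195,0.9756); ey = (-0.9756,0.2195)
P = B + -2.18·ex + 3.15·ey = (-3.3424,-5.4298)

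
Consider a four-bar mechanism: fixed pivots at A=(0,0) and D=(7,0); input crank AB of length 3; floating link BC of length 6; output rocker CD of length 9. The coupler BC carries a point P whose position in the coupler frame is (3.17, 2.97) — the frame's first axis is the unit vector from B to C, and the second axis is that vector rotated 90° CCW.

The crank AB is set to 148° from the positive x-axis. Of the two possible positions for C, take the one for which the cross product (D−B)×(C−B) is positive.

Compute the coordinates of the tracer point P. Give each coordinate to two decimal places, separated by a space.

-3.22 5.88

A=(0,0), D=(7.00,0)
B = A + 3.00·(cos148°, sin148°) = (-2.5441, 1.5898)
|BD| = 9.6756
circle(B,6.00) ∩ circle(D,9.00): a=2.5124, h=5.4487
  candidates: C₊=(0.8293,6.5516) cross=52.719; C₋=(-0.9611,-4.1977) cross=-52.719
  mode + wants cross > 0 → take C=(0.8293,6.5516) (cross=52.719)
ex = (C−B)/|BC| = (0.5622,0.8270); ey = (-0.8270,0.5622)
P = B + 3.17·ex + 2.97·ey = (-3.2179,5.8811)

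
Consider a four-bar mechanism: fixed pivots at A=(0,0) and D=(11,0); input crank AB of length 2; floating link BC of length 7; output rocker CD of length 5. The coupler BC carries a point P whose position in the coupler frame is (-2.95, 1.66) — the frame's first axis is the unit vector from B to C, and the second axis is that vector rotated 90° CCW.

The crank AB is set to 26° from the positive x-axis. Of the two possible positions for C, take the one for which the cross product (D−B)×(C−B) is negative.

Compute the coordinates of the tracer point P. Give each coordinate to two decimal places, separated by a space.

0.48 3.99

A=(0,0), D=(11.00,0)
B = A + 2.00·(cos26°, sin26°) = (1.7976, 0.8767)
|BD| = 9.2441
circle(B,7.00) ∩ circle(D,5.00): a=5.9202, h=3.7352
  candidates: C₊=(8.0453,4.0336) cross=34.528; C₋=(7.3368,-3.4031) cross=-34.528
  mode - wants cross < 0 → take C=(7.3368,-3.4031) (cross=-34.528)
ex = (C−B)/|BC| = (0.7913,-0.6114); ey = (0.6114,0.7913)
P = B + -2.95·ex + 1.66·ey = (0.4781,3.9940)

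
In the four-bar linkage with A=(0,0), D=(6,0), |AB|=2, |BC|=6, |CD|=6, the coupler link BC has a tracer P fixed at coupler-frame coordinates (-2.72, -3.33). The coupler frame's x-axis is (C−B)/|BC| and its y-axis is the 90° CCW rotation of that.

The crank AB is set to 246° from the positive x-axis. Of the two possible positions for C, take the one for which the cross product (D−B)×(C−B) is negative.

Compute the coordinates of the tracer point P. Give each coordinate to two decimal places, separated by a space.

-5.02 -2.70

A=(0,0), D=(6.00,0)
B = A + 2.00·(cos246°, sin246°) = (-0.8135, -1.8271)
|BD| = 7.0542
circle(B,6.00) ∩ circle(D,6.00): a=3.5271, h=4.8538
  candidates: C₊=(1.3361,3.7746) cross=34.240; C₋=(3.8504,-5.6017) cross=-34.240
  mode - wants cross < 0 → take C=(3.8504,-5.6017) (cross=-34.240)
ex = (C−B)/|BC| = (0.7773,-0.6291); ey = (0.6291,0.7773)
P = B + -2.72·ex + -3.33·ey = (-5.0227,-2.7044)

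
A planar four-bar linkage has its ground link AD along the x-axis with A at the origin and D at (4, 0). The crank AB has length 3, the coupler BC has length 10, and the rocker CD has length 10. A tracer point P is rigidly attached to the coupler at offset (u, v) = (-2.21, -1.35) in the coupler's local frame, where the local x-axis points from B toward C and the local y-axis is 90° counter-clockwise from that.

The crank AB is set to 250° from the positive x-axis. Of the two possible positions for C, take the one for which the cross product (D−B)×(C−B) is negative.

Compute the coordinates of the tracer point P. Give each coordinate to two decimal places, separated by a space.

-3.55 -2.26

A=(0,0), D=(4.00,0)
B = A + 3.00·(cos250°, sin250°) = (-1.0261, -2.8191)
|BD| = 5.7627
circle(B,10.00) ∩ circle(D,10.00): a=2.8813, h=9.5759
  candidates: C₊=(-3.1975,6.9423) cross=55.183; C₋=(6.1715,-9.7614) cross=-55.183
  mode - wants cross < 0 → take C=(6.1715,-9.7614) (cross=-55.183)
ex = (C−B)/|BC| = (0.7198,-0.6942); ey = (0.6942,0.7198)
P = B + -2.21·ex + -1.35·ey = (-3.5539,-2.2565)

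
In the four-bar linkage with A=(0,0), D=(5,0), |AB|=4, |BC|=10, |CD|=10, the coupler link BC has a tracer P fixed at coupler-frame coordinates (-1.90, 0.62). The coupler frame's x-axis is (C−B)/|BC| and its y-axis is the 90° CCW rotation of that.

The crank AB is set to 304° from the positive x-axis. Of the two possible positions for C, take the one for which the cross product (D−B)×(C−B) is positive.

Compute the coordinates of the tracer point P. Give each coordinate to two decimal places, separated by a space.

2.91 -5.20

A=(0,0), D=(5.00,0)
B = A + 4.00·(cos304°, sin304°) = (2.2368, -3.3162)
|BD| = 4.3165
circle(B,10.00) ∩ circle(D,10.00): a=2.1583, h=9.7643
  candidates: C₊=(-3.8830,4.5926) cross=42.148; C₋=(11.1198,-7.9087) cross=-42.148
  mode + wants cross > 0 → take C=(-3.8830,4.5926) (cross=42.148)
ex = (C−B)/|BC| = (-0.6120,0.7909); ey = (-0.7909,-0.6120)
P = B + -1.90·ex + 0.62·ey = (2.9092,-5.1982)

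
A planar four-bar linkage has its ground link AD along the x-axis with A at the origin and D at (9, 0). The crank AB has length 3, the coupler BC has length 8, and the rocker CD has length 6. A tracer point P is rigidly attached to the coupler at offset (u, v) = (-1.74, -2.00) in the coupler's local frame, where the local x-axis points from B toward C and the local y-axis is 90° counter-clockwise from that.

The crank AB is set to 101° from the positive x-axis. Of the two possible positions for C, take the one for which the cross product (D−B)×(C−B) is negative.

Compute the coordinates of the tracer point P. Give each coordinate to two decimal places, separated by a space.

A=(0,0), D=(9.00,0)
B = A + 3.00·(cos101°, sin101°) = (-0.5724, 2.9449)
|BD| = 10.0152
circle(B,8.00) ∩ circle(D,6.00): a=6.4055, h=4.7927
  candidates: C₊=(6.9591,5.6422) cross=48.000; C₋=(4.1406,-3.5194) cross=-48.000
  mode - wants cross < 0 → take C=(4.1406,-3.5194) (cross=-48.000)
ex = (C−B)/|BC| = (0.5891,-0.8080); ey = (0.8080,0.5891)
P = B + -1.74·ex + -2.00·ey = (-3.2136,3.1726)

-3.21 3.17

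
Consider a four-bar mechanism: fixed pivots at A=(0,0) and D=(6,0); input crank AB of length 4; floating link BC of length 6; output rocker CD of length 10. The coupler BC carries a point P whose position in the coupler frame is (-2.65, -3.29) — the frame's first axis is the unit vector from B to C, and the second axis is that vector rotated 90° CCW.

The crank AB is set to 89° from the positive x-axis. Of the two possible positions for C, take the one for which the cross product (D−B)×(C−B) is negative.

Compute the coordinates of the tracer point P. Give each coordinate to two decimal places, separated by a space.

-0.56 8.18

A=(0,0), D=(6.00,0)
B = A + 4.00·(cos89°, sin89°) = (0.0698, 3.9994)
|BD| = 7.1528
circle(B,6.00) ∩ circle(D,10.00): a=-0.8974, h=5.9325
  candidates: C₊=(2.6429,9.4197) cross=42.434; C₋=(-3.9913,-0.4173) cross=-42.434
  mode - wants cross < 0 → take C=(-3.9913,-0.4173) (cross=-42.434)
ex = (C−B)/|BC| = (-0.6768,-0.7361); ey = (0.7361,-0.6768)
P = B + -2.65·ex + -3.29·ey = (-0.5584,8.1769)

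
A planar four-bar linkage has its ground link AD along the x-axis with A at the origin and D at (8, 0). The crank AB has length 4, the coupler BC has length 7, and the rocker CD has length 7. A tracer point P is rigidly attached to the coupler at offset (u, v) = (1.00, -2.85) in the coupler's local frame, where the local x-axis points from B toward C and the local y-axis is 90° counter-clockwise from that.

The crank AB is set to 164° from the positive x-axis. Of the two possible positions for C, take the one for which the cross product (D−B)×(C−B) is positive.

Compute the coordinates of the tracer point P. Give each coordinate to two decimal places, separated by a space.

-1.68 -1.00

A=(0,0), D=(8.00,0)
B = A + 4.00·(cos164°, sin164°) = (-3.8450, 1.1025)
|BD| = 11.8962
circle(B,7.00) ∩ circle(D,7.00): a=5.9481, h=3.6905
  candidates: C₊=(2.4195,4.2259) cross=43.903; C₋=(1.7354,-3.1233) cross=-43.903
  mode + wants cross > 0 → take C=(2.4195,4.2259) (cross=43.903)
ex = (C−B)/|BC| = (0.8949,0.4462); ey = (-0.4462,0.8949)
P = B + 1.00·ex + -2.85·ey = (-1.6785,-1.0018)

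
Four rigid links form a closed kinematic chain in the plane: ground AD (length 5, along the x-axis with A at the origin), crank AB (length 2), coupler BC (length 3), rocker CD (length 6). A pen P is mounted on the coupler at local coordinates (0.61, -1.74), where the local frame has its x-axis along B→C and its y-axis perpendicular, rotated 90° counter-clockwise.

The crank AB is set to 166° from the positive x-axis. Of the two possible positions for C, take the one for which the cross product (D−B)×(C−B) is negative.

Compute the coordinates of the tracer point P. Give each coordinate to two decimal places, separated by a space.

A=(0,0), D=(5.00,0)
B = A + 2.00·(cos166°, sin166°) = (-1.9406, 0.4838)
|BD| = 6.9574
circle(B,3.00) ∩ circle(D,6.00): a=1.5383, h=2.5756
  candidates: C₊=(-0.2269,2.9462) cross=17.919; C₋=(-0.5851,-2.1925) cross=-17.919
  mode - wants cross < 0 → take C=(-0.5851,-2.1925) (cross=-17.919)
ex = (C−B)/|BC| = (0.4518,-0.8921); ey = (0.8921,0.4518)
P = B + 0.61·ex + -1.74·ey = (-3.2172,-0.8465)

-3.22 -0.85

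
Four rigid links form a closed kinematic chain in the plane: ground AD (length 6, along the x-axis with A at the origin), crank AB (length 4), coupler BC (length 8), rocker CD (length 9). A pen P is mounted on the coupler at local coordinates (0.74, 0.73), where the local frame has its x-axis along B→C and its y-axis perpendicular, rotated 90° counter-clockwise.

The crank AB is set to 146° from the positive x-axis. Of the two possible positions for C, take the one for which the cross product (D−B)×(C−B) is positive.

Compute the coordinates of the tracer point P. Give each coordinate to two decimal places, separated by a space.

A=(0,0), D=(6.00,0)
B = A + 4.00·(cos146°, sin146°) = (-3.3162, 2.2368)
|BD| = 9.5809
circle(B,8.00) ∩ circle(D,9.00): a=3.9033, h=6.9832
  candidates: C₊=(2.1096,8.1157) cross=66.905; C₋=(-1.1510,-5.4647) cross=-66.905
  mode + wants cross > 0 → take C=(2.1096,8.1157) (cross=66.905)
ex = (C−B)/|BC| = (0.6782,0.7349); ey = (-0.7349,0.6782)
P = B + 0.74·ex + 0.73·ey = (-3.3507,3.2757)

-3.35 3.28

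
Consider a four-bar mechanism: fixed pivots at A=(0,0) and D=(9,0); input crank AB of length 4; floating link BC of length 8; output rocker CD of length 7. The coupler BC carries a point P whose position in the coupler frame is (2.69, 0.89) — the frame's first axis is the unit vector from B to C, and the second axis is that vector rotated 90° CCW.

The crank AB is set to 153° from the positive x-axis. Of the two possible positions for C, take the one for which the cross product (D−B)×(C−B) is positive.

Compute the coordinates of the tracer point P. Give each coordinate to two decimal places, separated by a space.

-1.39 3.63

A=(0,0), D=(9.00,0)
B = A + 4.00·(cos153°, sin153°) = (-3.5640, 1.8160)
|BD| = 12.6946
circle(B,8.00) ∩ circle(D,7.00): a=6.9381, h=3.9828
  candidates: C₊=(3.8725,4.7653) cross=50.560; C₋=(2.7330,-3.1184) cross=-50.560
  mode + wants cross > 0 → take C=(3.8725,4.7653) (cross=50.560)
ex = (C−B)/|BC| = (0.9296,0.3687); ey = (-0.3687,0.9296)
P = B + 2.69·ex + 0.89·ey = (-1.3916,3.6350)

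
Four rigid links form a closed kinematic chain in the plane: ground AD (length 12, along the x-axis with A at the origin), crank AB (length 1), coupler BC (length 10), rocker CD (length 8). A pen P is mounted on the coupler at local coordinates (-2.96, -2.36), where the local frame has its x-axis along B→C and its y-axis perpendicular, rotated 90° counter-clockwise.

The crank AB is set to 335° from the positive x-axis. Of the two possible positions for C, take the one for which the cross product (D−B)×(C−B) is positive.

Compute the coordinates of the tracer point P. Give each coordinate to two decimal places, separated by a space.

0.57 -4.19

A=(0,0), D=(12.00,0)
B = A + 1.00·(cos335°, sin335°) = (0.9063, -0.4226)
|BD| = 11.1017
circle(B,10.00) ∩ circle(D,8.00): a=7.1722, h=6.9684
  candidates: C₊=(7.8081,6.8138) cross=77.362; C₋=(8.3386,-7.1130) cross=-77.362
  mode + wants cross > 0 → take C=(7.8081,6.8138) (cross=77.362)
ex = (C−B)/|BC| = (0.6902,0.7236); ey = (-0.7236,0.6902)
P = B + -2.96·ex + -2.36·ey = (0.5712,-4.1934)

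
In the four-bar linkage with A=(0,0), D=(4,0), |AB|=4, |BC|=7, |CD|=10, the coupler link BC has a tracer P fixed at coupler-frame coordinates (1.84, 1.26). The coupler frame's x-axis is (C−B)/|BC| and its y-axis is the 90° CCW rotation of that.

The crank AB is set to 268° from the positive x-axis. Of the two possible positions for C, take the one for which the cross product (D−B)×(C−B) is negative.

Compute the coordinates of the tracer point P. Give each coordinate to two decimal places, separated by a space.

A=(0,0), D=(4.00,0)
B = A + 4.00·(cos268°, sin268°) = (-0.1396, -3.9976)
|BD| = 5.7547
circle(B,7.00) ∩ circle(D,10.00): a=-1.5538, h=6.8254
  candidates: C₊=(-5.9986,-0.1672) cross=39.278; C₋=(3.4840,-9.9867) cross=-39.278
  mode - wants cross < 0 → take C=(3.4840,-9.9867) (cross=-39.278)
ex = (C−B)/|BC| = (0.5177,-0.8556); ey = (0.8556,0.5177)
P = B + 1.84·ex + 1.26·ey = (1.8909,-4.9196)

1.89 -4.92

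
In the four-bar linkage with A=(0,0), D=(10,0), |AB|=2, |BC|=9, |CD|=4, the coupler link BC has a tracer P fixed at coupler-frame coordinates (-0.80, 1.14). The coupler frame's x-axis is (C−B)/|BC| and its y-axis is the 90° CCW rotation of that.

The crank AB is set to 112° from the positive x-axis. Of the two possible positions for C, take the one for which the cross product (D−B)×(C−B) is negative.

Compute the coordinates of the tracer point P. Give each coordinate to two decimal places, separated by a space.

-0.87 3.24

A=(0,0), D=(10.00,0)
B = A + 2.00·(cos112°, sin112°) = (-0.7492, 1.8544)
|BD| = 10.9080
circle(B,9.00) ∩ circle(D,4.00): a=8.4335, h=3.1427
  candidates: C₊=(8.0958,3.5176) cross=34.281; C₋=(7.0272,-2.6763) cross=-34.281
  mode - wants cross < 0 → take C=(7.0272,-2.6763) (cross=-34.281)
ex = (C−B)/|BC| = (0.8640,-0.5034); ey = (0.5034,0.8640)
P = B + -0.80·ex + 1.14·ey = (-0.8666,3.2421)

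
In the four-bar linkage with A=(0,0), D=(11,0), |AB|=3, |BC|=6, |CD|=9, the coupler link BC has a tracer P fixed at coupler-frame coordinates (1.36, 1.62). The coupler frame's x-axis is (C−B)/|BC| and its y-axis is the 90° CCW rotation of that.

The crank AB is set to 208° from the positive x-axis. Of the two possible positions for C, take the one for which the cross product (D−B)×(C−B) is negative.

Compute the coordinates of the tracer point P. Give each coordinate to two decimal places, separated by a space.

-0.75 -0.47

A=(0,0), D=(11.00,0)
B = A + 3.00·(cos208°, sin208°) = (-2.6488, -1.4084)
|BD| = 13.7213
circle(B,6.00) ∩ circle(D,9.00): a=5.2209, h=2.9568
  candidates: C₊=(2.2410,2.0686) cross=40.571; C₋=(2.8480,-3.8137) cross=-40.571
  mode - wants cross < 0 → take C=(2.8480,-3.8137) (cross=-40.571)
ex = (C−B)/|BC| = (0.9161,-0.4009); ey = (0.4009,0.9161)
P = B + 1.36·ex + 1.62·ey = (-0.7535,-0.4695)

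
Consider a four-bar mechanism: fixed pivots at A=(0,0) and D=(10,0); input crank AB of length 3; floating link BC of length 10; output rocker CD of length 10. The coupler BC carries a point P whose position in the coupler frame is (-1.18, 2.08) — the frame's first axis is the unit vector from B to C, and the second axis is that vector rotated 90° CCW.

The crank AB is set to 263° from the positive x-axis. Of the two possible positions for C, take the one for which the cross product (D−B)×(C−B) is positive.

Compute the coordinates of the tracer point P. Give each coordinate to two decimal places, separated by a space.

-2.70 -3.51

A=(0,0), D=(10.00,0)
B = A + 3.00·(cos263°, sin263°) = (-0.3656, -2.9776)
|BD| = 10.7848
circle(B,10.00) ∩ circle(D,10.00): a=5.3924, h=8.4215
  candidates: C₊=(2.4921,6.6054) cross=90.824; C₋=(7.1423,-9.5830) cross=-90.824
  mode + wants cross > 0 → take C=(2.4921,6.6054) (cross=90.824)
ex = (C−B)/|BC| = (0.2858,0.9583); ey = (-0.9583,0.2858)
P = B + -1.18·ex + 2.08·ey = (-2.6961,-3.5140)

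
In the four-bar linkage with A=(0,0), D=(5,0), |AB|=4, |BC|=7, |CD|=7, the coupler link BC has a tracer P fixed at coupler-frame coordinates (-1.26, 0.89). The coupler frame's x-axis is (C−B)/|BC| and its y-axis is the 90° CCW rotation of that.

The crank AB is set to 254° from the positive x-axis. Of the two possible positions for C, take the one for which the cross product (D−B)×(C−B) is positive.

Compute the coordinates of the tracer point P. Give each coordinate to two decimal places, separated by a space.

A=(0,0), D=(5.00,0)
B = A + 4.00·(cos254°, sin254°) = (-1.1025, -3.8450)
|BD| = 7.2129
circle(B,7.00) ∩ circle(D,7.00): a=3.6064, h=5.9995
  candidates: C₊=(-1.2495,3.1534) cross=43.273; C₋=(5.1469,-6.9985) cross=-43.273
  mode + wants cross > 0 → take C=(-1.2495,3.1534) (cross=43.273)
ex = (C−B)/|BC| = (-0.0210,0.9998); ey = (-0.9998,-0.0210)
P = B + -1.26·ex + 0.89·ey = (-1.9659,-5.1235)

-1.97 -5.12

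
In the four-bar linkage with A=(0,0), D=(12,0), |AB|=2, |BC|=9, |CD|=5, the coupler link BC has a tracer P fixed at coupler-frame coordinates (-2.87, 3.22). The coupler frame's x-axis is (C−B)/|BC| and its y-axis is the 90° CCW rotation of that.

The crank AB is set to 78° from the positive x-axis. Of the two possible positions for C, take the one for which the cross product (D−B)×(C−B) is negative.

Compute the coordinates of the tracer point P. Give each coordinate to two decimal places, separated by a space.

-0.24 6.22

A=(0,0), D=(12.00,0)
B = A + 2.00·(cos78°, sin78°) = (0.4158, 1.9563)
|BD| = 11.7482
circle(B,9.00) ∩ circle(D,5.00): a=8.2574, h=3.5798
  candidates: C₊=(9.1541,4.1110) cross=42.056; C₋=(7.9619,-2.9485) cross=-42.056
  mode - wants cross < 0 → take C=(7.9619,-2.9485) (cross=-42.056)
ex = (C−B)/|BC| = (0.8385,-0.5450); ey = (0.5450,0.8385)
P = B + -2.87·ex + 3.22·ey = (-0.2357,6.2202)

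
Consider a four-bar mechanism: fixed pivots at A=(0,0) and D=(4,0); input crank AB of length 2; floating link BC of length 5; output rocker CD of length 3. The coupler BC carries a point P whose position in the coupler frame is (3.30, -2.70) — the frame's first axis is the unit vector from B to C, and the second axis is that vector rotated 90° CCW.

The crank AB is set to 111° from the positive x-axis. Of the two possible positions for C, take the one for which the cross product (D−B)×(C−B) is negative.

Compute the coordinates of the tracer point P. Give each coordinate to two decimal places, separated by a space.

-1.13 -2.38

A=(0,0), D=(4.00,0)
B = A + 2.00·(cos111°, sin111°) = (-0.7167, 1.8672)
|BD| = 5.0729
circle(B,5.00) ∩ circle(D,3.00): a=4.1134, h=2.8425
  candidates: C₊=(4.1542,2.9960) cross=14.419; C₋=(2.0617,-2.2898) cross=-14.419
  mode - wants cross < 0 → take C=(2.0617,-2.2898) (cross=-14.419)
ex = (C−B)/|BC| = (0.5557,-0.8314); ey = (0.8314,0.5557)
P = B + 3.30·ex + -2.70·ey = (-1.1277,-2.3768)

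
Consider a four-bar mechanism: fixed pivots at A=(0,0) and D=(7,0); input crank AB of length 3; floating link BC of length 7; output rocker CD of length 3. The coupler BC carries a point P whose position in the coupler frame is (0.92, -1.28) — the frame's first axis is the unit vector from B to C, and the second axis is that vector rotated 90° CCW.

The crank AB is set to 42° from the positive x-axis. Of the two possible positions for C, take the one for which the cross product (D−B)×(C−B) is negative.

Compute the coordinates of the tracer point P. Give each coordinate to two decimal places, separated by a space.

A=(0,0), D=(7.00,0)
B = A + 3.00·(cos42°, sin42°) = (2.2294, 2.0074)
|BD| = 5.1757
circle(B,7.00) ∩ circle(D,3.00): a=6.4521, h=2.7149
  candidates: C₊=(9.2294,2.0074) cross=14.052; C₋=(7.1235,-2.9975) cross=-14.052
  mode - wants cross < 0 → take C=(7.1235,-2.9975) (cross=-14.052)
ex = (C−B)/|BC| = (0.6991,-0.7150); ey = (0.7150,0.6991)
P = B + 0.92·ex + -1.28·ey = (1.9575,0.4547)

1.96 0.45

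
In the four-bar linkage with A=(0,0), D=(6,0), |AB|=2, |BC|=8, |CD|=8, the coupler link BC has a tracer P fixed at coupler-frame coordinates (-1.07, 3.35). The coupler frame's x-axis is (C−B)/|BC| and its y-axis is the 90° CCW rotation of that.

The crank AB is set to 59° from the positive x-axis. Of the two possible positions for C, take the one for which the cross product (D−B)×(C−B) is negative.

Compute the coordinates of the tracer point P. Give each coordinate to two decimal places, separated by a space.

A=(0,0), D=(6.00,0)
B = A + 2.00·(cos59°, sin59°) = (1.0301, 1.7143)
|BD| = 5.2573
circle(B,8.00) ∩ circle(D,8.00): a=2.6286, h=7.5558
  candidates: C₊=(5.9789,8.0000) cross=39.723; C₋=(1.0512,-6.2856) cross=-39.723
  mode - wants cross < 0 → take C=(1.0512,-6.2856) (cross=-39.723)
ex = (C−B)/|BC| = (0.0026,-1.0000); ey = (1.0000,0.0026)
P = B + -1.07·ex + 3.35·ey = (4.3772,2.7932)

4.38 2.79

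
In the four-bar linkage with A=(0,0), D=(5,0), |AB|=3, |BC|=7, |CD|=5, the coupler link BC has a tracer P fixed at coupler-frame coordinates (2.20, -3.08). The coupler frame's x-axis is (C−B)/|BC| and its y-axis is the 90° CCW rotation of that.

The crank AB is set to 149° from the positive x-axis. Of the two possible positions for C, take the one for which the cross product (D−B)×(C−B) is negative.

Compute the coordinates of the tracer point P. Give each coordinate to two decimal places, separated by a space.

A=(0,0), D=(5.00,0)
B = A + 3.00·(cos149°, sin149°) = (-2.5715, 1.5451)
|BD| = 7.7275
circle(B,7.00) ∩ circle(D,5.00): a=5.4167, h=4.4339
  candidates: C₊=(3.6223,4.8065) cross=34.263; C₋=(1.8492,-3.8823) cross=-34.263
  mode - wants cross < 0 → take C=(1.8492,-3.8823) (cross=-34.263)
ex = (C−B)/|BC| = (0.6315,-0.7754); ey = (0.7754,0.6315)
P = B + 2.20·ex + -3.08·ey = (-3.5702,-2.1058)

-3.57 -2.11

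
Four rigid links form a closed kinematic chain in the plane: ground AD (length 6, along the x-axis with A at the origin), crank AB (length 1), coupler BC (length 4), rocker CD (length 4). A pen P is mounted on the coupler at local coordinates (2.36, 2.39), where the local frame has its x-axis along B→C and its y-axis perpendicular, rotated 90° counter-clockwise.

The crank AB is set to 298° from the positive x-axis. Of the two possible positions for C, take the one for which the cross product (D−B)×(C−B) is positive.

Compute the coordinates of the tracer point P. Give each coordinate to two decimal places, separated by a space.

A=(0,0), D=(6.00,0)
B = A + 1.00·(cos298°, sin298°) = (0.4695, -0.8829)
|BD| = 5.6006
circle(B,4.00) ∩ circle(D,4.00): a=2.8003, h=2.8563
  candidates: C₊=(2.7844,2.3791) cross=15.997; C₋=(3.6850,-3.2620) cross=-15.997
  mode + wants cross > 0 → take C=(2.7844,2.3791) (cross=15.997)
ex = (C−B)/|BC| = (0.5787,0.8155); ey = (-0.8155,0.5787)
P = B + 2.36·ex + 2.39·ey = (-0.1138,2.4248)

-0.11 2.42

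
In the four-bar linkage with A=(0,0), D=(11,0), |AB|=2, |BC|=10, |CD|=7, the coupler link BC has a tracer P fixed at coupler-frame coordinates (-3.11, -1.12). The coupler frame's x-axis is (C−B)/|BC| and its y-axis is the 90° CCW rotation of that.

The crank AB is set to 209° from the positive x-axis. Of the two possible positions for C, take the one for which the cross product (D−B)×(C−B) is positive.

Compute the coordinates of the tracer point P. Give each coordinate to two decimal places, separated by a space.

-3.54 -3.75

A=(0,0), D=(11.00,0)
B = A + 2.00·(cos209°, sin209°) = (-1.7492, -0.9696)
|BD| = 12.7861
circle(B,10.00) ∩ circle(D,7.00): a=8.3874, h=5.4453
  candidates: C₊=(6.2011,5.0961) cross=69.624; C₋=(7.0269,-5.7632) cross=-69.624
  mode + wants cross > 0 → take C=(6.2011,5.0961) (cross=69.624)
ex = (C−B)/|BC| = (0.7950,0.6066); ey = (-0.6066,0.7950)
P = B + -3.11·ex + -1.12·ey = (-3.5424,-3.7465)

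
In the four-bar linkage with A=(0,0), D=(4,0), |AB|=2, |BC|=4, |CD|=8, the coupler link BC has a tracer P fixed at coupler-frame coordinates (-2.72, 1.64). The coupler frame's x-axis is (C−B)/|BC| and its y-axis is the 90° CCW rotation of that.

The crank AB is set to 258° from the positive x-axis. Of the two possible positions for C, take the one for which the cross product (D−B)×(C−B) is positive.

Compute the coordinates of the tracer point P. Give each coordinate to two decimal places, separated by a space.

1.29 -4.64

A=(0,0), D=(4.00,0)
B = A + 2.00·(cos258°, sin258°) = (-0.4158, -1.9563)
|BD| = 4.8298
circle(B,4.00) ∩ circle(D,8.00): a=-2.5543, h=3.0782
  candidates: C₊=(-3.9981,-0.1765) cross=14.867; C₋=(-1.5044,-5.8053) cross=-14.867
  mode + wants cross > 0 → take C=(-3.9981,-0.1765) (cross=14.867)
ex = (C−B)/|BC| = (-0.8956,0.4449); ey = (-0.4449,-0.8956)
P = B + -2.72·ex + 1.64·ey = (1.2904,-4.6353)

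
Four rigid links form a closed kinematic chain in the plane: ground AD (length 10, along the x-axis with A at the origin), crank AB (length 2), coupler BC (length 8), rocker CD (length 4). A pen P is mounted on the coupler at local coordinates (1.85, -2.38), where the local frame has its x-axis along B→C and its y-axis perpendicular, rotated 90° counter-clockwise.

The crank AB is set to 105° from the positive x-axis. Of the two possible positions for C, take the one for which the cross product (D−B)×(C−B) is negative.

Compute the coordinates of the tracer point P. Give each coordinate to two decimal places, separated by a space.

-0.04 -1.05

A=(0,0), D=(10.00,0)
B = A + 2.00·(cos105°, sin105°) = (-0.5176, 1.9319)
|BD| = 10.6936
circle(B,8.00) ∩ circle(D,4.00): a=7.5911, h=2.5248
  candidates: C₊=(7.4047,3.0438) cross=26.999; C₋=(6.4925,-1.9228) cross=-26.999
  mode - wants cross < 0 → take C=(6.4925,-1.9228) (cross=-26.999)
ex = (C−B)/|BC| = (0.8763,-0.4818); ey = (0.4818,0.8763)
P = B + 1.85·ex + -2.38·ey = (-0.0433,-1.0450)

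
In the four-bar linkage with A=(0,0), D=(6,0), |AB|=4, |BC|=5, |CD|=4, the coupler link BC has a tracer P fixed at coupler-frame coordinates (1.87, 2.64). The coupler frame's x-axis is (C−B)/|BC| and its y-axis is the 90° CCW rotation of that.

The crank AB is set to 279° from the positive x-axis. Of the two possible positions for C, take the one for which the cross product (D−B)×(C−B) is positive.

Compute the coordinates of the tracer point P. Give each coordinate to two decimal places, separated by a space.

A=(0,0), D=(6.00,0)
B = A + 4.00·(cos279°, sin279°) = (0.6257, -3.9508)
|BD| = 6.6702
circle(B,5.00) ∩ circle(D,4.00): a=4.0097, h=2.9870
  candidates: C₊=(2.0872,0.8309) cross=19.924; C₋=(5.6256,-3.9824) cross=-19.924
  mode + wants cross > 0 → take C=(2.0872,0.8309) (cross=19.924)
ex = (C−B)/|BC| = (0.2923,0.9563); ey = (-0.9563,0.2923)
P = B + 1.87·ex + 2.64·ey = (-1.3524,-1.3907)

-1.35 -1.39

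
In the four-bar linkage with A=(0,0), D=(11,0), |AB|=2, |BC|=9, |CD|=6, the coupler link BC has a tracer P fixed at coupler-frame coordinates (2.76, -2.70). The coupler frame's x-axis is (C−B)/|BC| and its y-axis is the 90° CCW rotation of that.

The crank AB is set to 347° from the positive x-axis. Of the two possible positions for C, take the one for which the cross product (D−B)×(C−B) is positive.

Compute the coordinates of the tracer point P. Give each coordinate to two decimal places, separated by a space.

A=(0,0), D=(11.00,0)
B = A + 2.00·(cos347°, sin347°) = (1.9487, -0.4499)
|BD| = 9.0624
circle(B,9.00) ∩ circle(D,6.00): a=7.0140, h=5.6395
  candidates: C₊=(8.6741,5.5308) cross=51.108; C₋=(9.2341,-5.7342) cross=-51.108
  mode + wants cross > 0 → take C=(8.6741,5.5308) (cross=51.108)
ex = (C−B)/|BC| = (0.7473,0.6645); ey = (-0.6645,0.7473)
P = B + 2.76·ex + -2.70·ey = (5.8054,-0.6334)

5.81 -0.63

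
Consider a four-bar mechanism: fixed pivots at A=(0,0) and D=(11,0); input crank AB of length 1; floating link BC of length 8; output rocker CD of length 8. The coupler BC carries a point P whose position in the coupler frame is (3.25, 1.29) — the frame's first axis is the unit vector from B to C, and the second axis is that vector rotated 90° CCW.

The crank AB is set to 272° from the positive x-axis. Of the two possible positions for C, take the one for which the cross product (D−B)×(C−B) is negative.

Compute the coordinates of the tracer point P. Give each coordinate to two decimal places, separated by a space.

3.33 -2.18

A=(0,0), D=(11.00,0)
B = A + 1.00·(cos272°, sin272°) = (0.0349, -0.9994)
|BD| = 11.0105
circle(B,8.00) ∩ circle(D,8.00): a=5.5053, h=5.8045
  candidates: C₊=(4.9906,5.2808) cross=63.910; C₋=(6.0443,-6.2802) cross=-63.910
  mode - wants cross < 0 → take C=(6.0443,-6.2802) (cross=-63.910)
ex = (C−B)/|BC| = (0.7512,-0.6601); ey = (0.6601,0.7512)
P = B + 3.25·ex + 1.29·ey = (3.3278,-2.1757)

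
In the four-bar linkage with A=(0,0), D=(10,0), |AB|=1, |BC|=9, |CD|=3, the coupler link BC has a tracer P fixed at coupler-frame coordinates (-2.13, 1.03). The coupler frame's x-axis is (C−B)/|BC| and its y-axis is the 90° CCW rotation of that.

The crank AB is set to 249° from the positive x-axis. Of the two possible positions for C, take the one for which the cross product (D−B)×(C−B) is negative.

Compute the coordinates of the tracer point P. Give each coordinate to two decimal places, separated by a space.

-2.26 0.47

A=(0,0), D=(10.00,0)
B = A + 1.00·(cos249°, sin249°) = (-0.3584, -0.9336)
|BD| = 10.4004
circle(B,9.00) ∩ circle(D,3.00): a=8.6616, h=2.4447
  candidates: C₊=(8.0488,2.2788) cross=25.426; C₋=(8.4877,-2.5909) cross=-25.426
  mode - wants cross < 0 → take C=(8.4877,-2.5909) (cross=-25.426)
ex = (C−B)/|BC| = (0.9829,-0.1842); ey = (0.1842,0.9829)
P = B + -2.13·ex + 1.03·ey = (-2.2623,0.4710)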